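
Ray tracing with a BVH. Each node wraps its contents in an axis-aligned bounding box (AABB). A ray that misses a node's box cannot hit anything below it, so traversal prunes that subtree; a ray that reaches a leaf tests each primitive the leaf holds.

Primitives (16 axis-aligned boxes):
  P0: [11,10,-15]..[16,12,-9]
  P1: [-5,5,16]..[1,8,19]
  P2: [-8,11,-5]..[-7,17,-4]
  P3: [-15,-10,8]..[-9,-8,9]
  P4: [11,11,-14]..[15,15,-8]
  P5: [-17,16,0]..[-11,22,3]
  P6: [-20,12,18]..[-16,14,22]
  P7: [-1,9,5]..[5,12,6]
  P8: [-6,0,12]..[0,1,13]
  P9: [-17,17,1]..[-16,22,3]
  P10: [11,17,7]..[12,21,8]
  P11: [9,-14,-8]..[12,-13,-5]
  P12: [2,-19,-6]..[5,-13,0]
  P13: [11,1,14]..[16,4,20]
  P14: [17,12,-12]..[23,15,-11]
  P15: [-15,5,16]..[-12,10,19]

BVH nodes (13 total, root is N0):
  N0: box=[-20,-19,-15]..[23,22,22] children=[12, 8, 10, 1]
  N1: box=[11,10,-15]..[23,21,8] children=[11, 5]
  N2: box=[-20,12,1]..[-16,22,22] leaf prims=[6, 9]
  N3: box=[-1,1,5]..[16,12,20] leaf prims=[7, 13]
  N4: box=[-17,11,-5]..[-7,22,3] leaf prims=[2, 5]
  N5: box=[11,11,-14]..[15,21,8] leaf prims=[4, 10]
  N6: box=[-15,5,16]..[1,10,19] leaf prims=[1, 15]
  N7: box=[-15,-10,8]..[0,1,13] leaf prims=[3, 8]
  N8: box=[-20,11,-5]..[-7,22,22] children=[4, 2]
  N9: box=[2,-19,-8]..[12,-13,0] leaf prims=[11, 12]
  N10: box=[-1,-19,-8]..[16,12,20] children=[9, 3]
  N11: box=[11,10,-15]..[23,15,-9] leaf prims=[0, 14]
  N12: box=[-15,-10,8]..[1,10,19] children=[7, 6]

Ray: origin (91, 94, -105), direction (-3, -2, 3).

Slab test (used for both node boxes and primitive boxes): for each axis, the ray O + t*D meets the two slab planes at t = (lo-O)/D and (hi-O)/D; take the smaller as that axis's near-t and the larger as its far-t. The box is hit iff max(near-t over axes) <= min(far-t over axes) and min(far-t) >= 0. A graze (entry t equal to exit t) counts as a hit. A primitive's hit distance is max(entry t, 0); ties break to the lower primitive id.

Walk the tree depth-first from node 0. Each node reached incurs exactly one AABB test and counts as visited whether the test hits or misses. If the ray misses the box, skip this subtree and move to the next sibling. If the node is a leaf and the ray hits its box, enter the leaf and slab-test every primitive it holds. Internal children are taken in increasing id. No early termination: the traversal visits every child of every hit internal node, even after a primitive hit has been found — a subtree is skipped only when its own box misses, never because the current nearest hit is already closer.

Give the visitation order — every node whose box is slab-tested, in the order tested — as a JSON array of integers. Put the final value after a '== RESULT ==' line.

Walk:
N0 x:[68/3,37] y:[36,113/2] z:[30,127/3] -> hit [36,37], descend [1, 8, 10, 12]
  N1 x:[68/3,80/3] y:[73/2,42] z:[30,113/3] -> miss, prune
  N8 x:[98/3,37] y:[36,83/2] z:[100/3,127/3] -> hit [36,37], descend [2, 4]
    N2 x:[107/3,37] y:[36,41] z:[106/3,127/3] -> hit [36,37] leaf, test {P6(miss), P9@t=36}
    N4 x:[98/3,36] y:[36,83/2] z:[100/3,36] -> hit [36,36] leaf, test {P2(miss), P5@t=36}
  N10 x:[25,92/3] y:[41,113/2] z:[97/3,125/3] -> miss, prune
  N12 x:[30,106/3] y:[42,52] z:[113/3,124/3] -> miss, prune

order=[0, 1, 8, 2, 4, 10, 12]  |boxes|=7  |leaves|=2  hit=P5

== RESULT ==
[0, 1, 8, 2, 4, 10, 12]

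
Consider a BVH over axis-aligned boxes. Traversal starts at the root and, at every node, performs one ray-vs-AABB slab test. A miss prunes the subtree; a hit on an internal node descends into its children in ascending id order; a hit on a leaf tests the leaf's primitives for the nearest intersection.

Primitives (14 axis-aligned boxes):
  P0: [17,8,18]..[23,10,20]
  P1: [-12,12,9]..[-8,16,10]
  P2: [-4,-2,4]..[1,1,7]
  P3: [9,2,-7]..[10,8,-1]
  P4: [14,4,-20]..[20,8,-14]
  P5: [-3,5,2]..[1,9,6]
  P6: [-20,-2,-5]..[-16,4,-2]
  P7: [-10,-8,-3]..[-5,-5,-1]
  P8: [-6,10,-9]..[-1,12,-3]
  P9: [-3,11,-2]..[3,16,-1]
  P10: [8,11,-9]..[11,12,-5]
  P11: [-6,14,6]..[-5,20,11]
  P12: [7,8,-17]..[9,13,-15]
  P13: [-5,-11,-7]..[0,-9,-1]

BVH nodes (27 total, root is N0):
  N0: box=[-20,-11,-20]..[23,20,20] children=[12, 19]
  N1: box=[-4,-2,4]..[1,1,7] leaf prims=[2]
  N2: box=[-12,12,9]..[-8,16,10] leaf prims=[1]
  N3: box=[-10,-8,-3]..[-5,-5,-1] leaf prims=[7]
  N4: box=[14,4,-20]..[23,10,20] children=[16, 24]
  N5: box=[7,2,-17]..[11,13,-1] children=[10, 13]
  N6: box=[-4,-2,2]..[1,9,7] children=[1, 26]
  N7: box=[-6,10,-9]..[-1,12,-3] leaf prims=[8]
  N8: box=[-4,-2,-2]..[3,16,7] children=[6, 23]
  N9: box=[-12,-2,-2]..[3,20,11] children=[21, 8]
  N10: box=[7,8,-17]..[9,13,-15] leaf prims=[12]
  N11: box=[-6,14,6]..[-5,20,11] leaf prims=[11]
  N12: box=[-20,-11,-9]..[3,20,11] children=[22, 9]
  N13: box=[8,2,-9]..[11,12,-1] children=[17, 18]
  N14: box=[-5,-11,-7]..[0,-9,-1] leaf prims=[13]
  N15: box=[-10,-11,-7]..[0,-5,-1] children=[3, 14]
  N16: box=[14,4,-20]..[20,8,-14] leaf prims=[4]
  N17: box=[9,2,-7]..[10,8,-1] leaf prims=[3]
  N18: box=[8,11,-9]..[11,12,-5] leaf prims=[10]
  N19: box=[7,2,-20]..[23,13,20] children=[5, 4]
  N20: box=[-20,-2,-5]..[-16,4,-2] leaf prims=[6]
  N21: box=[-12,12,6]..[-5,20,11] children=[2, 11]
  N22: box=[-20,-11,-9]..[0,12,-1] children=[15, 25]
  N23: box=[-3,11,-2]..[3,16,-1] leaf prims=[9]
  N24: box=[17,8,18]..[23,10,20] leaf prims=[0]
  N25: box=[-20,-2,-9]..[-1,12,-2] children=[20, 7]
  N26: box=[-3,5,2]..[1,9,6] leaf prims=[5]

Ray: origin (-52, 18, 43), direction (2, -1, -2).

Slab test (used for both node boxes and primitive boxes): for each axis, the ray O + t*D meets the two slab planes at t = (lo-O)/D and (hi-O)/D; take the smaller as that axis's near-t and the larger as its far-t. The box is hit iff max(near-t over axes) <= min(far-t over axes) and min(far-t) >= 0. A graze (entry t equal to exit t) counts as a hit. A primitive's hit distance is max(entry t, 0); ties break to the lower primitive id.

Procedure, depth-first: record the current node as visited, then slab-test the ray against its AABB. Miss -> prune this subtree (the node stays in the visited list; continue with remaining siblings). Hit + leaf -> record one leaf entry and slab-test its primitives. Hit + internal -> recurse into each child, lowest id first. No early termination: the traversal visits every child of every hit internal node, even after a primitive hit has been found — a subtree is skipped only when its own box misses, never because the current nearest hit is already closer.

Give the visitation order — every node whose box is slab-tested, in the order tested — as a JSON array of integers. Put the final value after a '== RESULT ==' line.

Walk:
N0 x:[16,75/2] y:[-2,29] z:[23/2,63/2] -> hit [16,29], descend [12, 19]
  N12 x:[16,55/2] y:[-2,29] z:[16,26] -> hit [16,26], descend [9, 22]
    N9 x:[20,55/2] y:[-2,20] z:[16,45/2] -> hit [20,20], descend [8, 21]
      N8 x:[24,55/2] y:[2,20] z:[18,45/2] -> miss, prune
      N21 x:[20,47/2] y:[-2,6] z:[16,37/2] -> miss, prune
    N22 x:[16,26] y:[6,29] z:[22,26] -> hit [22,26], descend [15, 25]
      N15 x:[21,26] y:[23,29] z:[22,25] -> hit [23,25], descend [3, 14]
        N3 x:[21,47/2] y:[23,26] z:[22,23] -> hit [23,23] leaf, test {P7@t=23}
        N14 x:[47/2,26] y:[27,29] z:[22,25] -> miss, prune
      N25 x:[16,51/2] y:[6,20] z:[45/2,26] -> miss, prune
  N19 x:[59/2,75/2] y:[5,16] z:[23/2,63/2] -> miss, prune

Visited [0, 12, 9, 8, 21, 22, 15, 3, 14, 25, 19]. Tests: 11 box, 1 leaf. Nearest: P7.

== RESULT ==
[0, 12, 9, 8, 21, 22, 15, 3, 14, 25, 19]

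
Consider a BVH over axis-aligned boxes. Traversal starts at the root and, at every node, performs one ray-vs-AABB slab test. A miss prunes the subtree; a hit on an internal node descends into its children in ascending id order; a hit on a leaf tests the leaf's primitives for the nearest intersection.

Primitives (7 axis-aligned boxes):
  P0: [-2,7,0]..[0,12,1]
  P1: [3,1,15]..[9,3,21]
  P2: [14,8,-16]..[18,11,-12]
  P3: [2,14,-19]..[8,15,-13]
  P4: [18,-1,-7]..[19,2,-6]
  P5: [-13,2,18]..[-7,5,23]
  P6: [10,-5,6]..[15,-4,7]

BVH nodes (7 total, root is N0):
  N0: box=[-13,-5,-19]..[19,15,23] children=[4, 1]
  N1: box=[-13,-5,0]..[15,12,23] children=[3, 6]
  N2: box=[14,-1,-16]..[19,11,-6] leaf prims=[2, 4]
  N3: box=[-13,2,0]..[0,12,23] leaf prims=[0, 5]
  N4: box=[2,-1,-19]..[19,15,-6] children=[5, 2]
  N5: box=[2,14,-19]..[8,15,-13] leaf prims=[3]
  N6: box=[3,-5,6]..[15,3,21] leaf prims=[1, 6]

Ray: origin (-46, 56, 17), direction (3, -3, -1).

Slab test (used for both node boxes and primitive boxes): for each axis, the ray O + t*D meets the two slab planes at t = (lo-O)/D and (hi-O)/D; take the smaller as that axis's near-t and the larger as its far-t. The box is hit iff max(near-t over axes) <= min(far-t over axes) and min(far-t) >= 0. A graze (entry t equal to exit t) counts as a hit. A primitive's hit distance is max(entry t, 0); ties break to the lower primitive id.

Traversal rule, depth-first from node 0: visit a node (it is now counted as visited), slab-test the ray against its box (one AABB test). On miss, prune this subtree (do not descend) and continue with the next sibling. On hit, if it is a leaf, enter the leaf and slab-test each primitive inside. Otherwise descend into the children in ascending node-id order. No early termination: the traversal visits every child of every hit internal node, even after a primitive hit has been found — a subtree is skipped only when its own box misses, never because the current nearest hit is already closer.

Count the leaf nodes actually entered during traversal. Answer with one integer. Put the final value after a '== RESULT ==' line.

Traverse from the root:
N0 x:[11,65/3] y:[41/3,61/3] z:[-6,36] -> hit [41/3,61/3], descend [1, 4]
  N1 x:[11,61/3] y:[44/3,61/3] z:[-6,17] -> hit [44/3,17], descend [3, 6]
    N3 x:[11,46/3] y:[44/3,18] z:[-6,17] -> hit [44/3,46/3] leaf, test {P0(miss), P5(miss)}
    N6 x:[49/3,61/3] y:[53/3,61/3] z:[-4,11] -> miss, prune
  N4 x:[16,65/3] y:[41/3,19] z:[23,36] -> miss, prune

Visited [0, 1, 3, 6, 4]. Tests: 5 box, 1 leaf. Nearest: miss.

== RESULT ==
1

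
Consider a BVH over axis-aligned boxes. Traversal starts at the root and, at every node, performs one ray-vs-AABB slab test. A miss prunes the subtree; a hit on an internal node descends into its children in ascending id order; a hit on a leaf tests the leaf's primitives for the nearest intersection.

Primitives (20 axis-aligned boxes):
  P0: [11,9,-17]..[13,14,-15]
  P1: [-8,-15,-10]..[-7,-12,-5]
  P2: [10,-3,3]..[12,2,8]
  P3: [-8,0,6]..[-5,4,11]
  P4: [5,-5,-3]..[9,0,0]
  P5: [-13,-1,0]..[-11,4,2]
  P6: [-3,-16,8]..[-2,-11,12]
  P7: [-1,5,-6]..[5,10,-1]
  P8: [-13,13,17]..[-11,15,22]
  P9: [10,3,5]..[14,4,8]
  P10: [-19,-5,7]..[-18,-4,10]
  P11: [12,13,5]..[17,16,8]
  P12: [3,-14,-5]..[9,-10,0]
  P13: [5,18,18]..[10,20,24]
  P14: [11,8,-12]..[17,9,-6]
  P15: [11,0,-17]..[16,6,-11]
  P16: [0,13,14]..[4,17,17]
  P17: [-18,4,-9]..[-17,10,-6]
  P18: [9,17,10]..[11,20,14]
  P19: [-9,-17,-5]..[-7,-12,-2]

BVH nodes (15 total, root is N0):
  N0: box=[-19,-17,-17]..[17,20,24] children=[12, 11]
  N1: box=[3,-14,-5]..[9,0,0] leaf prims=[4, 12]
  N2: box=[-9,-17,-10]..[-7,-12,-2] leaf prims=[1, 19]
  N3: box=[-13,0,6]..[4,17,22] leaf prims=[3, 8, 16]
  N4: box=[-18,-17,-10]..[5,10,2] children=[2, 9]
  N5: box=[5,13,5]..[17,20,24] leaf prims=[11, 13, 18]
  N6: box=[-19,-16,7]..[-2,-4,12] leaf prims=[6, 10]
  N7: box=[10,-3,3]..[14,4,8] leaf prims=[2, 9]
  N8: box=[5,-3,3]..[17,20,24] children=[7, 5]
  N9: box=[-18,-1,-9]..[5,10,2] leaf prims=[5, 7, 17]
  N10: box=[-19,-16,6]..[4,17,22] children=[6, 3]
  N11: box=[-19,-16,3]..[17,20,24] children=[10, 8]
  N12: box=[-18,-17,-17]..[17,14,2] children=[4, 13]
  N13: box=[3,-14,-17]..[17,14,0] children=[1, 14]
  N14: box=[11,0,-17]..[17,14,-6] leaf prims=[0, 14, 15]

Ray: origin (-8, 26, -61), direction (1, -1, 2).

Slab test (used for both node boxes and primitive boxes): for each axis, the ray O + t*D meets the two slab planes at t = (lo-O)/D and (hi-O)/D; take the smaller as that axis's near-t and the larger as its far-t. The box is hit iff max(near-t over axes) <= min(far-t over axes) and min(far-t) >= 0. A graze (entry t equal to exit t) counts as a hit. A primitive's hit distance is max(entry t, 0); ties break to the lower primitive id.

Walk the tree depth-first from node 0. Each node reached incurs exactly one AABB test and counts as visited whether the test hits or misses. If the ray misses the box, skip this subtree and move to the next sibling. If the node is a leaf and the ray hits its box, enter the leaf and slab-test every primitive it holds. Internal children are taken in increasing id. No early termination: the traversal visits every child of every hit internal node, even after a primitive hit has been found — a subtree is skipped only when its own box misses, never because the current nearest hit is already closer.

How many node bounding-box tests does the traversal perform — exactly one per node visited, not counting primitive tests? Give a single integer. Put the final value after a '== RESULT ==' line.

Walk:
N0 x:[-11,25] y:[6,43] z:[22,85/2] -> hit [22,25], descend [11, 12]
  N11 x:[-11,25] y:[6,42] z:[32,85/2] -> miss, prune
  N12 x:[-10,25] y:[12,43] z:[22,63/2] -> hit [22,25], descend [4, 13]
    N4 x:[-10,13] y:[16,43] z:[51/2,63/2] -> miss, prune
    N13 x:[11,25] y:[12,40] z:[22,61/2] -> hit [22,25], descend [1, 14]
      N1 x:[11,17] y:[26,40] z:[28,61/2] -> miss, prune
      N14 x:[19,25] y:[12,26] z:[22,55/2] -> hit [22,25] leaf, test {P0(miss), P14(miss), P15@t=22}

Summary -> nodes [0, 11, 12, 4, 13, 1, 14]; box-tests=7; leaf-entries=1; first=P15

== RESULT ==
7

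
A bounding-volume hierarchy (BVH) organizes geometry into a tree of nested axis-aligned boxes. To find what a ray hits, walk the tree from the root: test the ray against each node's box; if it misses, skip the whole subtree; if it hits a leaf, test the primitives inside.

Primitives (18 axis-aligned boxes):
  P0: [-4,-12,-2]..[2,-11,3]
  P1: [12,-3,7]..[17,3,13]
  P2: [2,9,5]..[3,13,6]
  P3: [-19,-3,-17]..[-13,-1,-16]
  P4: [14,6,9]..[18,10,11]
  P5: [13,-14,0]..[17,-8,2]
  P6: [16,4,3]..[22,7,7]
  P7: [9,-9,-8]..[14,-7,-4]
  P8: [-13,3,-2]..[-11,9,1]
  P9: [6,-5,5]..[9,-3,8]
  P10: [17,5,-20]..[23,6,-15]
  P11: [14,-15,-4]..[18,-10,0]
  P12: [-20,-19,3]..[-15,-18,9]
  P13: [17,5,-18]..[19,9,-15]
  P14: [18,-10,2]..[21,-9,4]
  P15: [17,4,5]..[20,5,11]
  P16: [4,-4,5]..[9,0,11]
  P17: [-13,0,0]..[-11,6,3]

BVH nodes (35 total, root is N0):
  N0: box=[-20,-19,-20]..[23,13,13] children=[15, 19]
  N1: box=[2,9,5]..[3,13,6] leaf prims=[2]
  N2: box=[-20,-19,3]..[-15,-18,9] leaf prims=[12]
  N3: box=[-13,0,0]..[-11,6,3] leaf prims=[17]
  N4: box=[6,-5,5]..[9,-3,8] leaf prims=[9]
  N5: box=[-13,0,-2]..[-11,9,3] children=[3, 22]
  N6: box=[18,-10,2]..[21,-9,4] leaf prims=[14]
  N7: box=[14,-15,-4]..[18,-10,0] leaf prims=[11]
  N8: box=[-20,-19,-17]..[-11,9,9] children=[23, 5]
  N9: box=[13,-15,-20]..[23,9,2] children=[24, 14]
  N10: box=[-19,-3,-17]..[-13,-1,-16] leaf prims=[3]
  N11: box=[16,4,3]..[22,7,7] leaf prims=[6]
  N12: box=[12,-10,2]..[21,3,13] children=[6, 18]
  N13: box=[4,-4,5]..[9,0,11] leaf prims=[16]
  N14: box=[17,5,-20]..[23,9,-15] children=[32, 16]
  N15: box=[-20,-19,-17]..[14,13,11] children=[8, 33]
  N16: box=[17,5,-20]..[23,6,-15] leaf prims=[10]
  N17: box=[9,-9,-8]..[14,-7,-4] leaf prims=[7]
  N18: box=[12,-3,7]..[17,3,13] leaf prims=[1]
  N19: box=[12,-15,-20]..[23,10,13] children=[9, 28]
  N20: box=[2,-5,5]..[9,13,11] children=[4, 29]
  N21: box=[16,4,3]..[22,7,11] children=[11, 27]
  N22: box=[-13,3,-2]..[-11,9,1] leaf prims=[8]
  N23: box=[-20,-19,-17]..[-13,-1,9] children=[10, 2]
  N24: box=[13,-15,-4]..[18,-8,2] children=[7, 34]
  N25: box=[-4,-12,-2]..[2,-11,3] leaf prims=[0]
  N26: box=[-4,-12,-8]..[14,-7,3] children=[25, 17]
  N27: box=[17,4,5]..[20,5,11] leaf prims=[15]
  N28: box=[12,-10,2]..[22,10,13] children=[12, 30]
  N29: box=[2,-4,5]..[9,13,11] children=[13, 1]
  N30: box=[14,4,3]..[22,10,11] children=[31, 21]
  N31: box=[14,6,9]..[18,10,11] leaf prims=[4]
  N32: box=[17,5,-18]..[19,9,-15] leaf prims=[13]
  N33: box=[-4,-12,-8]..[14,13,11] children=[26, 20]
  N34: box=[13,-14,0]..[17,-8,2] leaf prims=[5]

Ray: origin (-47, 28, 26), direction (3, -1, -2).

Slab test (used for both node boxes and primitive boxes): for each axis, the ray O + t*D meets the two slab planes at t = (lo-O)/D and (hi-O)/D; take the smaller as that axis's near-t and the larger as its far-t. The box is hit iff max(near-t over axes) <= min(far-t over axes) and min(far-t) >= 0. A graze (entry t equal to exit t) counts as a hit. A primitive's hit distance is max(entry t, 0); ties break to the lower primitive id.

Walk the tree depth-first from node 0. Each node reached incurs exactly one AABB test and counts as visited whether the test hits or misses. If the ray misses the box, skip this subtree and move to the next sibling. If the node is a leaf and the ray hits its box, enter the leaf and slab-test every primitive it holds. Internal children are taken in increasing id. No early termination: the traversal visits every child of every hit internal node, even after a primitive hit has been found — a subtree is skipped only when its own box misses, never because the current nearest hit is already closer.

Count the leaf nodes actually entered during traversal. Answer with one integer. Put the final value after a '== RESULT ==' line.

Trace the traversal:
N0 x:[9,70/3] y:[15,47] z:[13/2,23] -> hit [15,23], descend [15, 19]
  N15 x:[9,61/3] y:[15,47] z:[15/2,43/2] -> hit [15,61/3], descend [8, 33]
    N8 x:[9,12] y:[19,47] z:[17/2,43/2] -> miss, prune
    N33 x:[43/3,61/3] y:[15,40] z:[15/2,17] -> hit [15,17], descend [20, 26]
      N20 x:[49/3,56/3] y:[15,33] z:[15/2,21/2] -> miss, prune
      N26 x:[43/3,61/3] y:[35,40] z:[23/2,17] -> miss, prune
  N19 x:[59/3,70/3] y:[18,43] z:[13/2,23] -> hit [59/3,23], descend [9, 28]
    N9 x:[20,70/3] y:[19,43] z:[12,23] -> hit [20,23], descend [14, 24]
      N14 x:[64/3,70/3] y:[19,23] z:[41/2,23] -> hit [64/3,23], descend [16, 32]
        N16 x:[64/3,70/3] y:[22,23] z:[41/2,23] -> hit [22,23] leaf, test {P10@t=22}
        N32 x:[64/3,22] y:[19,23] z:[41/2,22] -> hit [64/3,22] leaf, test {P13@t=64/3}
      N24 x:[20,65/3] y:[36,43] z:[12,15] -> miss, prune
    N28 x:[59/3,23] y:[18,38] z:[13/2,12] -> miss, prune

order=[0, 15, 8, 33, 20, 26, 19, 9, 14, 16, 32, 24, 28]  |boxes|=13  |leaves|=2  hit=P13

== RESULT ==
2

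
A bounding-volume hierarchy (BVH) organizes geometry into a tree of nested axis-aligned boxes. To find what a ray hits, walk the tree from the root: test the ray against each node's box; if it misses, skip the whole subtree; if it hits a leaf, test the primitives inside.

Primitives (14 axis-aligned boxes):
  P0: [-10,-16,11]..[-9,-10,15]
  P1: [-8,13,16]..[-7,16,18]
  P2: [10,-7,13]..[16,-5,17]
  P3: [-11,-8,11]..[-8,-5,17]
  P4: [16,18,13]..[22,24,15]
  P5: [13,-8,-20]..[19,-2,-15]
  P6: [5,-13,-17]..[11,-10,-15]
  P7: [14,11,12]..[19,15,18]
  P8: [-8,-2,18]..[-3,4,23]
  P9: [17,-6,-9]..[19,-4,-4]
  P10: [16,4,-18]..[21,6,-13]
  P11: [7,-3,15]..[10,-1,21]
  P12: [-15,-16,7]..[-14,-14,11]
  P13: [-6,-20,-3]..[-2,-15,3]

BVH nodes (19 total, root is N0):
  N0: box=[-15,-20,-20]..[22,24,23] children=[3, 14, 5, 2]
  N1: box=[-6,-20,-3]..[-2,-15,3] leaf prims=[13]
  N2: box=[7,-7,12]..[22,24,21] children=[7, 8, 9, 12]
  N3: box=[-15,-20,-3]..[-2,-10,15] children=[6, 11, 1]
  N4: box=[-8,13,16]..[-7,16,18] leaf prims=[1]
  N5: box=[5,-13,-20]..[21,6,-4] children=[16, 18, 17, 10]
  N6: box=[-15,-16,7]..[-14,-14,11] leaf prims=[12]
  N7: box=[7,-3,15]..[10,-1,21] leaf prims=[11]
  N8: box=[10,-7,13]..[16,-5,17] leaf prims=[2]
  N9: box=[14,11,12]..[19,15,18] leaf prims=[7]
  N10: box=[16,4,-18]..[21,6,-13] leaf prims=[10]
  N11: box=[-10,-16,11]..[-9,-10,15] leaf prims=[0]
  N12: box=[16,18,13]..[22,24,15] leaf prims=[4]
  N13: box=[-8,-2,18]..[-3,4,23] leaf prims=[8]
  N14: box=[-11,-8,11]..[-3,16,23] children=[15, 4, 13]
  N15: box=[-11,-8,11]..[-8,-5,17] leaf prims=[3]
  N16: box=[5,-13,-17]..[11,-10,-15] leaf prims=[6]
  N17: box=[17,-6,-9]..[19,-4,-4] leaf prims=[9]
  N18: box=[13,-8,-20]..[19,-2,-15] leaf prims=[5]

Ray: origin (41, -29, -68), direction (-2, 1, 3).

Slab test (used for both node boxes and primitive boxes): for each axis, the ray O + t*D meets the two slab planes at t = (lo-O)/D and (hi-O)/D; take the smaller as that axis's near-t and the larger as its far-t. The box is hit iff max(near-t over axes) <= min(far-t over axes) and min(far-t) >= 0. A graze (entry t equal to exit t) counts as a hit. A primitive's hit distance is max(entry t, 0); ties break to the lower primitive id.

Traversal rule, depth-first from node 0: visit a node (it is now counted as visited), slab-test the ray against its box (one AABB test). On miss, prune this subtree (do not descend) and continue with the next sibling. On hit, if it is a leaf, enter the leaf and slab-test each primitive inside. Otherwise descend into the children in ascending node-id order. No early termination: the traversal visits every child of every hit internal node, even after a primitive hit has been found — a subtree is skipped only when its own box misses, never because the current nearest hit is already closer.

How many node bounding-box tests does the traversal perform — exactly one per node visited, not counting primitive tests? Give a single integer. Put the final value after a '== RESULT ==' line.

Trace the traversal:
N0 x:[19/2,28] y:[9,53] z:[16,91/3] -> hit [16,28], descend [2, 3, 5, 14]
  N2 x:[19/2,17] y:[22,53] z:[80/3,89/3] -> miss, prune
  N3 x:[43/2,28] y:[9,19] z:[65/3,83/3] -> miss, prune
  N5 x:[10,18] y:[16,35] z:[16,64/3] -> hit [16,18], descend [10, 16, 17, 18]
    N10 x:[10,25/2] y:[33,35] z:[50/3,55/3] -> miss, prune
    N16 x:[15,18] y:[16,19] z:[17,53/3] -> hit [17,53/3] leaf, test {P6@t=17}
    N17 x:[11,12] y:[23,25] z:[59/3,64/3] -> miss, prune
    N18 x:[11,14] y:[21,27] z:[16,53/3] -> miss, prune
  N14 x:[22,26] y:[21,45] z:[79/3,91/3] -> miss, prune

Visited [0, 2, 3, 5, 10, 16, 17, 18, 14]. Tests: 9 box, 1 leaf. Nearest: P6.

== RESULT ==
9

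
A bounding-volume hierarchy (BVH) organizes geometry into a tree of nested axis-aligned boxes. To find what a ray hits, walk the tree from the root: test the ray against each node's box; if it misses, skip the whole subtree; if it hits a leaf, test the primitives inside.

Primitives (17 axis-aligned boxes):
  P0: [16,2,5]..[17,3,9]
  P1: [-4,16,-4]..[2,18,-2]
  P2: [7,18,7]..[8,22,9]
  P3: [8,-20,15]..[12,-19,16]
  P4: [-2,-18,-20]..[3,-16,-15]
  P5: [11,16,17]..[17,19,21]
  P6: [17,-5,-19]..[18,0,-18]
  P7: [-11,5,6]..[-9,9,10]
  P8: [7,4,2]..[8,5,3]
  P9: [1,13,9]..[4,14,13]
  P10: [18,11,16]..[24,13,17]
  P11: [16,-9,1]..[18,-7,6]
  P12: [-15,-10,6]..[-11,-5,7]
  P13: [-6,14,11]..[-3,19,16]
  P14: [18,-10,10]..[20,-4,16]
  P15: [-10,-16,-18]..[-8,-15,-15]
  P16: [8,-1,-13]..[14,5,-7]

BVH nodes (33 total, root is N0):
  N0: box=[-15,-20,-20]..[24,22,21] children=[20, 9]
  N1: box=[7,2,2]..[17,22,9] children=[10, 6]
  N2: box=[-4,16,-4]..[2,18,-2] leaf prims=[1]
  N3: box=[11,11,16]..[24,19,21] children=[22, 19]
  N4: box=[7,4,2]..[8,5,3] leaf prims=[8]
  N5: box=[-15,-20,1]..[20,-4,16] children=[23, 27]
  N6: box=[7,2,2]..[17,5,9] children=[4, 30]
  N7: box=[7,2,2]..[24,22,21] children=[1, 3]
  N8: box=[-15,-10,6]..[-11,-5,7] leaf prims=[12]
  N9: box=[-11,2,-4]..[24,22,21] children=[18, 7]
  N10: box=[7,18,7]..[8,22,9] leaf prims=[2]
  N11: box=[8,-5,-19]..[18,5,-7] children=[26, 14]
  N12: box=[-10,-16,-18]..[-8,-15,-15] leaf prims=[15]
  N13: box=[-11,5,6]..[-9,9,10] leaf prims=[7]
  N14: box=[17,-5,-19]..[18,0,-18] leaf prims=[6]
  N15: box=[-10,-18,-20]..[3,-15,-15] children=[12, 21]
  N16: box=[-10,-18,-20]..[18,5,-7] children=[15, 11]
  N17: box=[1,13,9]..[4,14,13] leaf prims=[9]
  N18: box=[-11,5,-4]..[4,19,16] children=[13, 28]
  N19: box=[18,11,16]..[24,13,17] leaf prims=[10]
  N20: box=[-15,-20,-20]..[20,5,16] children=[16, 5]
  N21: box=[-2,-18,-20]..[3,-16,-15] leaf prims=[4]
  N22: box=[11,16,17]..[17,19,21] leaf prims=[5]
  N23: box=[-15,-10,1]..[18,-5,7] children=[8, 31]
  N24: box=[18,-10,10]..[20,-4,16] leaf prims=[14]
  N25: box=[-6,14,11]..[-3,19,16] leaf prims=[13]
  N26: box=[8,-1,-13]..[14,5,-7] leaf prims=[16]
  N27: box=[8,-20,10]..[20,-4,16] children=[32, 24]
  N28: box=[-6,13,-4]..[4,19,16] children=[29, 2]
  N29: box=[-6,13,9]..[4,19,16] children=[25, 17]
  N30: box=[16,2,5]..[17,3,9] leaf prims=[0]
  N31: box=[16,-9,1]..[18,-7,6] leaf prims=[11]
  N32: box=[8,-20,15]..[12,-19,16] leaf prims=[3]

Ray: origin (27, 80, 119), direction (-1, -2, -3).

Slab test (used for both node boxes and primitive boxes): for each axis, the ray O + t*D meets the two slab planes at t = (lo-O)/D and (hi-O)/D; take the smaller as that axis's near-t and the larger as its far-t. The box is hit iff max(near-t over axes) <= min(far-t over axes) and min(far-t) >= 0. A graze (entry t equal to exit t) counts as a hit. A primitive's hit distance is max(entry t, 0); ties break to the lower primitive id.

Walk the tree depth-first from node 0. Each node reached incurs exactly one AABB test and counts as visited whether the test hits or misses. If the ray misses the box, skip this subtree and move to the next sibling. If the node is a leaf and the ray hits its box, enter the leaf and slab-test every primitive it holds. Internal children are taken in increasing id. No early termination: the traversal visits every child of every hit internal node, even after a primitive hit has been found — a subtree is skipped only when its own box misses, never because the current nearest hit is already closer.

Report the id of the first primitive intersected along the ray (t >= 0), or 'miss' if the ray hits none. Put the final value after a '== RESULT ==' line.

Walk:
N0 x:[3,42] y:[29,50] z:[98/3,139/3] -> hit [98/3,42], descend [9, 20]
  N9 x:[3,38] y:[29,39] z:[98/3,41] -> hit [98/3,38], descend [7, 18]
    N7 x:[3,20] y:[29,39] z:[98/3,39] -> miss, prune
    N18 x:[23,38] y:[61/2,75/2] z:[103/3,41] -> hit [103/3,75/2], descend [13, 28]
      N13 x:[36,38] y:[71/2,75/2] z:[109/3,113/3] -> hit [109/3,75/2] leaf, test {P7@t=109/3}
      N28 x:[23,33] y:[61/2,67/2] z:[103/3,41] -> miss, prune
  N20 x:[7,42] y:[75/2,50] z:[103/3,139/3] -> hit [75/2,42], descend [5, 16]
    N5 x:[7,42] y:[42,50] z:[103/3,118/3] -> miss, prune
    N16 x:[9,37] y:[75/2,49] z:[42,139/3] -> miss, prune

order=[0, 9, 7, 18, 13, 28, 20, 5, 16]  |boxes|=9  |leaves|=1  hit=P7

== RESULT ==
7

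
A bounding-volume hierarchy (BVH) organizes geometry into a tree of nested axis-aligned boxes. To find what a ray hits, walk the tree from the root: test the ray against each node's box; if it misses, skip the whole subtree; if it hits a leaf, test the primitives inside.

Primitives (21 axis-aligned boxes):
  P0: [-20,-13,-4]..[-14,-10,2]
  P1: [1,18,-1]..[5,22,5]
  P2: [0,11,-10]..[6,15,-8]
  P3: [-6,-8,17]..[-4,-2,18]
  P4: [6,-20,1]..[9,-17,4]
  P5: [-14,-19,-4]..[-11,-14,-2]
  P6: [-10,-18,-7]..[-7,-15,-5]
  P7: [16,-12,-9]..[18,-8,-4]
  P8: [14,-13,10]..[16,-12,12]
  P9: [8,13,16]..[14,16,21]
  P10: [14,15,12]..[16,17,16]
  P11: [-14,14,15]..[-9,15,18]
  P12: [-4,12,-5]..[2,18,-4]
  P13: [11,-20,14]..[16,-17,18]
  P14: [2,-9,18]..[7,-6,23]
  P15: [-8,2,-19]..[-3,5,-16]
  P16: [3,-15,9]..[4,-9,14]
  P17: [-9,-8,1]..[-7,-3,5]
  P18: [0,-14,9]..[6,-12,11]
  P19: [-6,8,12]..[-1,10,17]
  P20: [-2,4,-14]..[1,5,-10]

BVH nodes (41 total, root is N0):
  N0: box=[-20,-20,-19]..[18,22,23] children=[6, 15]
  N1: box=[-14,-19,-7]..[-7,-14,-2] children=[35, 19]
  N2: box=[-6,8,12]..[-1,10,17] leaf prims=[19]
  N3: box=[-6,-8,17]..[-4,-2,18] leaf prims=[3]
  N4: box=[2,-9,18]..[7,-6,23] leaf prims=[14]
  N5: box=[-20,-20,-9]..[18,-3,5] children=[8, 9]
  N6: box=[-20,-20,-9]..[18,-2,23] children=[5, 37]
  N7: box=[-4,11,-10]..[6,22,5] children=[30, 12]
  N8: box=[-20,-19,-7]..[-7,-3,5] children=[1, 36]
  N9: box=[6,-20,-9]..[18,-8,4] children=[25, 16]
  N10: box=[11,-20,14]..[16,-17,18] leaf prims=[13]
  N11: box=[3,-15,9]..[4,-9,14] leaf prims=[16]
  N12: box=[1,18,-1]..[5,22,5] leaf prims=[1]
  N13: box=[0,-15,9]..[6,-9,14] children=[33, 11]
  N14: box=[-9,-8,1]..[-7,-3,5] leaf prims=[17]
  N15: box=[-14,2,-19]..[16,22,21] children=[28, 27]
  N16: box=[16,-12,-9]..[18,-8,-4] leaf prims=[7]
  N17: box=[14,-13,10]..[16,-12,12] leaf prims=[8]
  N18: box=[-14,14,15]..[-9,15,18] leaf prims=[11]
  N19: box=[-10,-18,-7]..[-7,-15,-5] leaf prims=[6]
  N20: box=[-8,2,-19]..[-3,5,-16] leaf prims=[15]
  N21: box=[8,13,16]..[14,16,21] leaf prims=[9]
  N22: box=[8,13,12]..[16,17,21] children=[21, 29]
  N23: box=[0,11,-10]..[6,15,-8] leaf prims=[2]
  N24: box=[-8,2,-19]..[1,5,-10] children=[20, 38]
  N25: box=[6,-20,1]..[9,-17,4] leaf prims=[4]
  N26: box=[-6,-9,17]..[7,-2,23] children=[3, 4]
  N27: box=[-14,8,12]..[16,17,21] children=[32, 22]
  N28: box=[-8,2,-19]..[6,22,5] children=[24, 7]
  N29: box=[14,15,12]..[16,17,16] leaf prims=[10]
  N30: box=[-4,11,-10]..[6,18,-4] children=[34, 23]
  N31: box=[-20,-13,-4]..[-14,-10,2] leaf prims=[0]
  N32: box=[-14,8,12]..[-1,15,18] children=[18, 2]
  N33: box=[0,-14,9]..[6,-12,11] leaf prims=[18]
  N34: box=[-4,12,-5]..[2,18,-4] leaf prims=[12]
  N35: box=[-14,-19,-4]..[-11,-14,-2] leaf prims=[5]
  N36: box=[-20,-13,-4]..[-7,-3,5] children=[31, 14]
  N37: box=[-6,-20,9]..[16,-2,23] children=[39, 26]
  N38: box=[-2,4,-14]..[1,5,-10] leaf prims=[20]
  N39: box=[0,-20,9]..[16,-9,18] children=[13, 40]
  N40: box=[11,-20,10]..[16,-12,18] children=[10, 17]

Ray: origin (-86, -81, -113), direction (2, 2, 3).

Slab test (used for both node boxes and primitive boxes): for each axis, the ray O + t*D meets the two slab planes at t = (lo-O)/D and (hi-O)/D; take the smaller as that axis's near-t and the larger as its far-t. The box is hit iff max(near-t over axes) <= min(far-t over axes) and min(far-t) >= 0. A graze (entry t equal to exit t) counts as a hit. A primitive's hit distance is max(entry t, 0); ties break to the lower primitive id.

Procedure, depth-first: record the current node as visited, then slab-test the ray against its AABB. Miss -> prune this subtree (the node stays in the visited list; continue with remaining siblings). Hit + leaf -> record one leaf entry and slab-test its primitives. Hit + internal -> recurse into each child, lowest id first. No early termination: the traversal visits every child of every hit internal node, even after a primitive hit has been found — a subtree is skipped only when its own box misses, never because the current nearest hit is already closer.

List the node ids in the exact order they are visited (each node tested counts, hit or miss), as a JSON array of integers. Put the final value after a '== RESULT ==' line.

Traverse from the root:
N0 x:[33,52] y:[61/2,103/2] z:[94/3,136/3] -> hit [33,136/3], descend [6, 15]
  N6 x:[33,52] y:[61/2,79/2] z:[104/3,136/3] -> hit [104/3,79/2], descend [5, 37]
    N5 x:[33,52] y:[61/2,39] z:[104/3,118/3] -> hit [104/3,39], descend [8, 9]
      N8 x:[33,79/2] y:[31,39] z:[106/3,118/3] -> hit [106/3,39], descend [1, 36]
        N1 x:[36,79/2] y:[31,67/2] z:[106/3,37] -> miss, prune
        N36 x:[33,79/2] y:[34,39] z:[109/3,118/3] -> hit [109/3,39], descend [14, 31]
          N14 x:[77/2,79/2] y:[73/2,39] z:[38,118/3] -> hit [77/2,39] leaf, test {P17@t=77/2}
          N31 x:[33,36] y:[34,71/2] z:[109/3,115/3] -> miss, prune
      N9 x:[46,52] y:[61/2,73/2] z:[104/3,39] -> miss, prune
    N37 x:[40,51] y:[61/2,79/2] z:[122/3,136/3] -> miss, prune
  N15 x:[36,51] y:[83/2,103/2] z:[94/3,134/3] -> hit [83/2,134/3], descend [27, 28]
    N27 x:[36,51] y:[89/2,49] z:[125/3,134/3] -> hit [89/2,134/3], descend [22, 32]
      N22 x:[47,51] y:[47,49] z:[125/3,134/3] -> miss, prune
      N32 x:[36,85/2] y:[89/2,48] z:[125/3,131/3] -> miss, prune
    N28 x:[39,46] y:[83/2,103/2] z:[94/3,118/3] -> miss, prune

Summary -> nodes [0, 6, 5, 8, 1, 36, 14, 31, 9, 37, 15, 27, 22, 32, 28]; box-tests=15; leaf-entries=1; first=P17

== RESULT ==
[0, 6, 5, 8, 1, 36, 14, 31, 9, 37, 15, 27, 22, 32, 28]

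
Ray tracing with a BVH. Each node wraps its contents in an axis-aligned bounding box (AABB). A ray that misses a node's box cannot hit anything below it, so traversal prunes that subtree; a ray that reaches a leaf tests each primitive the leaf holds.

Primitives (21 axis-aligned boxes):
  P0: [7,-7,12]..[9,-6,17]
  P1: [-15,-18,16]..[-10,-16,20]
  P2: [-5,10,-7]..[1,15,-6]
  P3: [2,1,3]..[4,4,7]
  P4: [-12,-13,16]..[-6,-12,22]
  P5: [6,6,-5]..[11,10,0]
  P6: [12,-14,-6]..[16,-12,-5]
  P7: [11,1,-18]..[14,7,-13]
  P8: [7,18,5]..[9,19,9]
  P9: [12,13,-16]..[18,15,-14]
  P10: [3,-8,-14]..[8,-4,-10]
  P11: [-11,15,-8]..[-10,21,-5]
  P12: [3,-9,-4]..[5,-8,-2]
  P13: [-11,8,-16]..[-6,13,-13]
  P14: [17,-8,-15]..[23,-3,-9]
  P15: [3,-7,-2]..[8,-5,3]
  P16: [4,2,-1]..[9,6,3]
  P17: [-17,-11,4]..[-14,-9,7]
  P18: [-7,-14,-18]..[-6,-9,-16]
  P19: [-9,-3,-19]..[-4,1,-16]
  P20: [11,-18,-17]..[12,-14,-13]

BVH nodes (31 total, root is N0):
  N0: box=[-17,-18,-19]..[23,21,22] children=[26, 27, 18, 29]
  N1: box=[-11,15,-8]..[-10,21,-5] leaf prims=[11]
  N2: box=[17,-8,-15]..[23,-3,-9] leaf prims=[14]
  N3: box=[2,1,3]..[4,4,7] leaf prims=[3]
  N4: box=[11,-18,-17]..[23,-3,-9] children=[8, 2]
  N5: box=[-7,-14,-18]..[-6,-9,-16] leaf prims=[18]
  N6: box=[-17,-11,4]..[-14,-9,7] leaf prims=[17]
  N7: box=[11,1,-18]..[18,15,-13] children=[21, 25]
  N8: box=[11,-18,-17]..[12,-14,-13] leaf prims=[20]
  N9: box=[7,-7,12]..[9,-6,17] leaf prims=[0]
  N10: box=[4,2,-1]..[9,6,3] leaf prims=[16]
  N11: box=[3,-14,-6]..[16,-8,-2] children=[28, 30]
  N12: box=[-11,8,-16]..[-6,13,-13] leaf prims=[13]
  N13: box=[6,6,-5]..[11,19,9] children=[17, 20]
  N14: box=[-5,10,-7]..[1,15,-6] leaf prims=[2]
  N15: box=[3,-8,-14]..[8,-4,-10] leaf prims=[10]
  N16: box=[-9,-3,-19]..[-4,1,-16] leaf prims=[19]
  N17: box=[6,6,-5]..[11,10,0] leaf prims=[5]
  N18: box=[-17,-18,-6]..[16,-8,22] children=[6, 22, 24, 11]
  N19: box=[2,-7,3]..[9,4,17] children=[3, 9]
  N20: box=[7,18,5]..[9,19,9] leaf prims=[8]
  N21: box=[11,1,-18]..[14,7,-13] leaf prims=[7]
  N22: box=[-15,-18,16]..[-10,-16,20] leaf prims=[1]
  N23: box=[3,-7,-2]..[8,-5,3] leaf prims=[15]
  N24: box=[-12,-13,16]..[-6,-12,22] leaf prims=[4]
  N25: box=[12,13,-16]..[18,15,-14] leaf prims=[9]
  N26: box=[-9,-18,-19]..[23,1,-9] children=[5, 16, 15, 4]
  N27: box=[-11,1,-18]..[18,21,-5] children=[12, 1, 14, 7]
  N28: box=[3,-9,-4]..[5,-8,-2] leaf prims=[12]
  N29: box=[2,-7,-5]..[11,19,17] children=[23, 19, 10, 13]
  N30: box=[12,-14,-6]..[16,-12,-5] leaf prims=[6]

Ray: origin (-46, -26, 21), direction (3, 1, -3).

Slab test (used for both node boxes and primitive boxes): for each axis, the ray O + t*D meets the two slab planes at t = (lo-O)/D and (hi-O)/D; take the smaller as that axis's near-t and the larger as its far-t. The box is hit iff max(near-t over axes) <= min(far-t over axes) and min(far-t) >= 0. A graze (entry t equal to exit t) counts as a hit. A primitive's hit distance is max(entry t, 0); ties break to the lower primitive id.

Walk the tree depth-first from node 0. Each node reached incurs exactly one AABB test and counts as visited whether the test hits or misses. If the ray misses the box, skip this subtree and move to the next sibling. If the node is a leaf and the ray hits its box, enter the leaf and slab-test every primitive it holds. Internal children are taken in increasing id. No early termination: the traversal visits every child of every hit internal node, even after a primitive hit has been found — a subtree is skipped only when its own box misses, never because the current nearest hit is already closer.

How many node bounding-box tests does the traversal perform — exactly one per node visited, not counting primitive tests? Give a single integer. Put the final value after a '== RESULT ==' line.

Traverse from the root:
N0 x:[29/3,23] y:[8,47] z:[-1/3,40/3] -> hit [29/3,40/3], descend [18, 26, 27, 29]
  N18 x:[29/3,62/3] y:[8,18] z:[-1/3,9] -> miss, prune
  N26 x:[37/3,23] y:[8,27] z:[10,40/3] -> hit [37/3,40/3], descend [4, 5, 15, 16]
    N4 x:[19,23] y:[8,23] z:[10,38/3] -> miss, prune
    N5 x:[13,40/3] y:[12,17] z:[37/3,13] -> hit [13,13] leaf, test {P18@t=13}
    N15 x:[49/3,18] y:[18,22] z:[31/3,35/3] -> miss, prune
    N16 x:[37/3,14] y:[23,27] z:[37/3,40/3] -> miss, prune
  N27 x:[35/3,64/3] y:[27,47] z:[26/3,13] -> miss, prune
  N29 x:[16,19] y:[19,45] z:[4/3,26/3] -> miss, prune

Visited [0, 18, 26, 4, 5, 15, 16, 27, 29]. Tests: 9 box, 1 leaf. Nearest: P18.

== RESULT ==
9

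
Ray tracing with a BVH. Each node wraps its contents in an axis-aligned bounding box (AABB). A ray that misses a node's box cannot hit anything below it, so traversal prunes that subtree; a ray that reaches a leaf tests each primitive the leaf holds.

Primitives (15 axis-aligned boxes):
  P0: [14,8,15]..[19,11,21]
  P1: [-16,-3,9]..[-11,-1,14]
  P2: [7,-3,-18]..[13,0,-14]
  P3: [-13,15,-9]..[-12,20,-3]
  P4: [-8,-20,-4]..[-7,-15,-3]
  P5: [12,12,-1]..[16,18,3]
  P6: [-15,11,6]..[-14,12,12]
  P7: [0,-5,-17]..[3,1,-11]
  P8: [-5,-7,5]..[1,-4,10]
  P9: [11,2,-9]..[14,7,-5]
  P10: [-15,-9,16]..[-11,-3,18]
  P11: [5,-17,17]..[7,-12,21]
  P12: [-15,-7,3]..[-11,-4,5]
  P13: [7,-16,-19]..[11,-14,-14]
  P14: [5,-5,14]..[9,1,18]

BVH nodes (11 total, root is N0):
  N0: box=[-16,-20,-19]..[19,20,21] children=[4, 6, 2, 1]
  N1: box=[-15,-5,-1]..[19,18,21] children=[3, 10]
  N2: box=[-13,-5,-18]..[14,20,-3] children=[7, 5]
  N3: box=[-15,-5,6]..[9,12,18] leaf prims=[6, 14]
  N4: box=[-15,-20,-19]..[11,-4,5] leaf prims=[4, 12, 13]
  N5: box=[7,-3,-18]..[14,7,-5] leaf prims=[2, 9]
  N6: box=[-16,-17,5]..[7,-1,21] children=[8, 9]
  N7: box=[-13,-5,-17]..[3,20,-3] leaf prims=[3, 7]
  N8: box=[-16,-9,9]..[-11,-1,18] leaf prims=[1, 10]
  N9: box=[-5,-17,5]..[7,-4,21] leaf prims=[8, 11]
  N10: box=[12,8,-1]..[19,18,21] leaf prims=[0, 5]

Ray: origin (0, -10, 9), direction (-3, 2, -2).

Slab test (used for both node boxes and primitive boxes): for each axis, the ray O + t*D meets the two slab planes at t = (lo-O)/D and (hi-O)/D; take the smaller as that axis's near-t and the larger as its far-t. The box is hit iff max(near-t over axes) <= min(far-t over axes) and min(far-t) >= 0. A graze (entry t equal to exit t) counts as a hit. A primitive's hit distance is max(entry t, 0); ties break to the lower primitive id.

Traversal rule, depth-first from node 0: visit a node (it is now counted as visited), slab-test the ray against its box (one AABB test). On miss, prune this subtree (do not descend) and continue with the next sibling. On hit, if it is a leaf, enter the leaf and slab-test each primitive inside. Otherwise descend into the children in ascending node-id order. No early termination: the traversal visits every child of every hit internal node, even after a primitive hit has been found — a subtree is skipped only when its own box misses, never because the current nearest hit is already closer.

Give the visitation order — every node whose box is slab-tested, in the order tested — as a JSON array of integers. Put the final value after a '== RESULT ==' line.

Walk:
N0 x:[-19/3,16/3] y:[-5,15] z:[-6,14] -> hit [-5,16/3], descend [1, 2, 4, 6]
  N1 x:[-19/3,5] y:[5/2,14] z:[-6,5] -> hit [5/2,5], descend [3, 10]
    N3 x:[-3,5] y:[5/2,11] z:[-9/2,3/2] -> miss, prune
    N10 x:[-19/3,-4] y:[9,14] z:[-6,5] -> miss, prune
  N2 x:[-14/3,13/3] y:[5/2,15] z:[6,27/2] -> miss, prune
  N4 x:[-11/3,5] y:[-5,3] z:[2,14] -> hit [2,3] leaf, test {P4(miss), P12(miss), P13(miss)}
  N6 x:[-7/3,16/3] y:[-7/2,9/2] z:[-6,2] -> hit [-7/3,2], descend [8, 9]
    N8 x:[11/3,16/3] y:[1/2,9/2] z:[-9/2,0] -> miss, prune
    N9 x:[-7/3,5/3] y:[-7/2,3] z:[-6,2] -> hit [-7/3,5/3] leaf, test {P8@t=3/2, P11(miss)}

Visited [0, 1, 3, 10, 2, 4, 6, 8, 9]. Tests: 9 box, 2 leaf. Nearest: P8.

== RESULT ==
[0, 1, 3, 10, 2, 4, 6, 8, 9]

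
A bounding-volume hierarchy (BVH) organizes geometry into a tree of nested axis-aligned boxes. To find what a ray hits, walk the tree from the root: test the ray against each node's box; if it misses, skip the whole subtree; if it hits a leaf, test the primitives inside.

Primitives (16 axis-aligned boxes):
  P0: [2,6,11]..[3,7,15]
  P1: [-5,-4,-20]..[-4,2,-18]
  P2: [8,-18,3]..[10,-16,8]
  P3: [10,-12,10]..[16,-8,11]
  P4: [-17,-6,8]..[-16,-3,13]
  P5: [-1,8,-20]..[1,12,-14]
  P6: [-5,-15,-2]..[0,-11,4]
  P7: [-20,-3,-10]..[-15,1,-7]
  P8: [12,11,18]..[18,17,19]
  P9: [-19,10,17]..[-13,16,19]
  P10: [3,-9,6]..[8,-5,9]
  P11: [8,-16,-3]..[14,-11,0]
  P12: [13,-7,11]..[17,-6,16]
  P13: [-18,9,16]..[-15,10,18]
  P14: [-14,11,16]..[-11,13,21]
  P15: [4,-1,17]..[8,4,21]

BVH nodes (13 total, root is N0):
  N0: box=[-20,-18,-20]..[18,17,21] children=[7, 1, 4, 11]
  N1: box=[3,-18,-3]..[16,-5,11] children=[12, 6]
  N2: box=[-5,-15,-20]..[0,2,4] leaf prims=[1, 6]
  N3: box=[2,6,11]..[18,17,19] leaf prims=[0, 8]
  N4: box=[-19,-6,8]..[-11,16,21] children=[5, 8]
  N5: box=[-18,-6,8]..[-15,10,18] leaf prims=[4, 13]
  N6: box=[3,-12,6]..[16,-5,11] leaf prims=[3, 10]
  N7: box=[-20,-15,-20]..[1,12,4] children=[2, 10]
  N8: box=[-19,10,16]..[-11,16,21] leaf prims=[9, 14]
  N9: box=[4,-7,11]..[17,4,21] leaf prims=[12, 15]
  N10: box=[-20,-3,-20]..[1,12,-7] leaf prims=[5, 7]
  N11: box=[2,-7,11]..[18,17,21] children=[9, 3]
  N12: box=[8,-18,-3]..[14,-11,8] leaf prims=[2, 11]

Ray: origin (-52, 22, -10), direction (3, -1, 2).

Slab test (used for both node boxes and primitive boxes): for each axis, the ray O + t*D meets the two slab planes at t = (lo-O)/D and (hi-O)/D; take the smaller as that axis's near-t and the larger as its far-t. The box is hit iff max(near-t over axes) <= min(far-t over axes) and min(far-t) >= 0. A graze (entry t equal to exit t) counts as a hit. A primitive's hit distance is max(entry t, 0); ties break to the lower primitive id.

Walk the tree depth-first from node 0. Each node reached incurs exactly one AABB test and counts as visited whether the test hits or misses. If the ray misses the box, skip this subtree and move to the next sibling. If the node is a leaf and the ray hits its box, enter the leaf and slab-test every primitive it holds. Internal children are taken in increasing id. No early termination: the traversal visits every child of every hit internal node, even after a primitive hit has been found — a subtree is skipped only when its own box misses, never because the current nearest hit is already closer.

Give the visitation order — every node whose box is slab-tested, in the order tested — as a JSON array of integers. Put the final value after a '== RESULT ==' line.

Trace the traversal:
N0 x:[32/3,70/3] y:[5,40] z:[-5,31/2] -> hit [32/3,31/2], descend [1, 4, 7, 11]
  N1 x:[55/3,68/3] y:[27,40] z:[7/2,21/2] -> miss, prune
  N4 x:[11,41/3] y:[6,28] z:[9,31/2] -> hit [11,41/3], descend [5, 8]
    N5 x:[34/3,37/3] y:[12,28] z:[9,14] -> hit [12,37/3] leaf, test {P4(miss), P13(miss)}
    N8 x:[11,41/3] y:[6,12] z:[13,31/2] -> miss, prune
  N7 x:[32/3,53/3] y:[10,37] z:[-5,7] -> miss, prune
  N11 x:[18,70/3] y:[5,29] z:[21/2,31/2] -> miss, prune

7 AABB tests over nodes [0, 1, 4, 5, 8, 7, 11]; 1 leaf entered; closest miss.

== RESULT ==
[0, 1, 4, 5, 8, 7, 11]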